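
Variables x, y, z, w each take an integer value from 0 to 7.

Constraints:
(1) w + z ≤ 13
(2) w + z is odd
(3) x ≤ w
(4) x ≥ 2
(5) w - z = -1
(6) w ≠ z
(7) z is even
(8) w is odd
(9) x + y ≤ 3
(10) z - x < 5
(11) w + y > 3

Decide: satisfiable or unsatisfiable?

One satisfying assignment is x = 2, y = 1, z = 6, w = 5.
For the less obvious constraints — constraint 1: w + z = 11; constraint 5: w - z = -1 — and the others hold by inspection.

Satisfiable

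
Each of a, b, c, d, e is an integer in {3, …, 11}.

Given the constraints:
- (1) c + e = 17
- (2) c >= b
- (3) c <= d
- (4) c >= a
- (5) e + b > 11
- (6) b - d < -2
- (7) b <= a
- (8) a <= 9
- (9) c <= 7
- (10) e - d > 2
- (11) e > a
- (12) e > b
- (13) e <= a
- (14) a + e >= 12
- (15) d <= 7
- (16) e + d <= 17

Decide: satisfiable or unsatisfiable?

From constraints 3 and 15: c ≤ d ≤ 7. From constraints 8 and 13: e ≤ a ≤ 9. Hence c + e ≤ 16. But constraint 1 requires c + e = 17, and 17 > 16. Contradiction.

Unsatisfiable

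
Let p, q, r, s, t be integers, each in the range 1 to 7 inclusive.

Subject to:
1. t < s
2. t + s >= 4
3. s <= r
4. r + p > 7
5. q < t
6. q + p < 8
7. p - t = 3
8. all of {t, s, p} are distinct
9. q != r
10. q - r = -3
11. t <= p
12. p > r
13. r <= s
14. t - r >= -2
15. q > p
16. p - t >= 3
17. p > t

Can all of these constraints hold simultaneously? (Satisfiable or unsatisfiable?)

Unsatisfiable

Constraints 1, 3, 5, 12, and 15 give s ≤ r, r < p, p < q, q < t, t < s. Chaining: s ≤ r < p < q < t < s, which forces s < s — impossible.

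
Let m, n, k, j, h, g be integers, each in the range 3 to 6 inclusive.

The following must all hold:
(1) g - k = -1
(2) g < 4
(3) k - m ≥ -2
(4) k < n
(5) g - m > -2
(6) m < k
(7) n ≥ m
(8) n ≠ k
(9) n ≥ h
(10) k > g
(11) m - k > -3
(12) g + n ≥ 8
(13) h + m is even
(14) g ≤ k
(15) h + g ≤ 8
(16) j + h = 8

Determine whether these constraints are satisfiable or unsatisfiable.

Satisfiable

One satisfying assignment is m = 3, n = 5, k = 4, j = 3, h = 5, g = 3.
For the less obvious constraints — constraint 1: g - k = -1; constraint 3: k - m = 1; constraint 5: g - m = 0 — and the others hold by inspection.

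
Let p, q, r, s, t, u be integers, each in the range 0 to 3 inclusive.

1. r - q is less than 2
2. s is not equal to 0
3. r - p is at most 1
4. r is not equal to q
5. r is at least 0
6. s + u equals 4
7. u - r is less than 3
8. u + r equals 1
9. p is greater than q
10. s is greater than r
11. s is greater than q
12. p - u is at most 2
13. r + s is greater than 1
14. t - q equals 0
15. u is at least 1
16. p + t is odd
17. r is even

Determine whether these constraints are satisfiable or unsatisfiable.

Satisfiable

One satisfying assignment is p = 2, q = 1, r = 0, s = 3, t = 1, u = 1.
For the less obvious constraints — constraint 1: r - q = -1; constraint 3: r - p = -2 — and the others hold by inspection.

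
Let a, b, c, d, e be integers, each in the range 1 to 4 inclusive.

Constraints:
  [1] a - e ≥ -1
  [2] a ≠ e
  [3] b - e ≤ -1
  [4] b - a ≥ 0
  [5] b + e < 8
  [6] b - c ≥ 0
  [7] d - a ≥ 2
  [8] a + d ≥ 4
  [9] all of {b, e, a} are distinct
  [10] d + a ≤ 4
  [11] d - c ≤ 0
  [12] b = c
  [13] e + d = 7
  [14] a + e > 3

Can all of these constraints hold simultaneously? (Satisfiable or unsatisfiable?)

Unsatisfiable

Constraints 1, 3, 6, 7, and 11 give e − b ≥ 1, b − c ≥ 0, c − d ≥ 0, d − a ≥ 2, a − e ≥ -1.
Adding all 5 inequalities: the left sides telescope to 0, and the right sides sum to 1 + 0 + 0 + 2 + (-1) = 2. So 0 ≥ 2, which is false.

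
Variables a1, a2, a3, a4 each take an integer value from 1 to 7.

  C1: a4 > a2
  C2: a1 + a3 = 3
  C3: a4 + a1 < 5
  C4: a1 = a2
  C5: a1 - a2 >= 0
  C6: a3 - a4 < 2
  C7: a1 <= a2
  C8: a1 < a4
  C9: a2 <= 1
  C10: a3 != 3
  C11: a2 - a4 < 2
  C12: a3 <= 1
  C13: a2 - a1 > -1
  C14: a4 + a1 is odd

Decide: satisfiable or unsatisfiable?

Unsatisfiable

From constraints 7 and 9: a1 ≤ a2 ≤ 1. From constraint 12: a3 ≤ 1. Hence a1 + a3 ≤ 2. But constraint 2 requires a1 + a3 = 3, and 3 > 2. Contradiction.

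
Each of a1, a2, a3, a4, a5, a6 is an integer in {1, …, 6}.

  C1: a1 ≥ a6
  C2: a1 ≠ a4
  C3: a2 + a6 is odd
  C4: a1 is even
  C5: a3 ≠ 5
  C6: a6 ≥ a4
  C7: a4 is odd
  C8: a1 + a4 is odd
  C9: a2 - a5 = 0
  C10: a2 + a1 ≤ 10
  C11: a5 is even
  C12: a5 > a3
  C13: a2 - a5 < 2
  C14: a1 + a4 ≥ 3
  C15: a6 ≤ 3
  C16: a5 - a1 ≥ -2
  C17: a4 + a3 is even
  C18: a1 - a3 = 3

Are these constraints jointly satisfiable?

Satisfiable

Try a1 = 4, a2 = 4, a3 = 1, a4 = 1, a5 = 4, a6 = 3.
Check constraint 9: a2 - a5 = 0; constraint 10: a2 + a1 = 8. The remaining constraints are straightforward to verify.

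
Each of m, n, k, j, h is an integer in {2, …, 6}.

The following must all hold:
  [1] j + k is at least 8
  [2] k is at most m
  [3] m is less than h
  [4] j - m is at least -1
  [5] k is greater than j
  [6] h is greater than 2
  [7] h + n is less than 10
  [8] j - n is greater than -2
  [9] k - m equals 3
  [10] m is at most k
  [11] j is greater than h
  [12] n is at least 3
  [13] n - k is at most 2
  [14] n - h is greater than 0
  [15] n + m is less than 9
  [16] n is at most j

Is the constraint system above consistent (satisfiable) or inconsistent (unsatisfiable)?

Constraints 2, 3, 5, 14, and 16 give n ≤ j, j < k, k ≤ m, m < h, h < n. Chaining: n ≤ j < k ≤ m < h < n, which forces n < n — impossible.

Unsatisfiable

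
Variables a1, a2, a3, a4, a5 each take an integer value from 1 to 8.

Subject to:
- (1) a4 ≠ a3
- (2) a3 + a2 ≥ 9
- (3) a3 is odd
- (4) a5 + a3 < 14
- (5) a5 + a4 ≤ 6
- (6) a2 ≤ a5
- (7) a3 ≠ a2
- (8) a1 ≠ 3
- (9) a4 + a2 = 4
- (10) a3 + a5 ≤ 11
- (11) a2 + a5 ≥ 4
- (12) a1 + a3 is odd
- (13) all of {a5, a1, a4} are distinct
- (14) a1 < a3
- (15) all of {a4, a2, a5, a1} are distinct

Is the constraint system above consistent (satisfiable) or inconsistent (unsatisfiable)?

Try a1 = 6, a2 = 3, a3 = 7, a4 = 1, a5 = 4.
Check constraint 2: a3 + a2 = 10; constraint 4: a5 + a3 = 11; constraint 5: a5 + a4 = 5. The remaining constraints are straightforward to verify.

Satisfiable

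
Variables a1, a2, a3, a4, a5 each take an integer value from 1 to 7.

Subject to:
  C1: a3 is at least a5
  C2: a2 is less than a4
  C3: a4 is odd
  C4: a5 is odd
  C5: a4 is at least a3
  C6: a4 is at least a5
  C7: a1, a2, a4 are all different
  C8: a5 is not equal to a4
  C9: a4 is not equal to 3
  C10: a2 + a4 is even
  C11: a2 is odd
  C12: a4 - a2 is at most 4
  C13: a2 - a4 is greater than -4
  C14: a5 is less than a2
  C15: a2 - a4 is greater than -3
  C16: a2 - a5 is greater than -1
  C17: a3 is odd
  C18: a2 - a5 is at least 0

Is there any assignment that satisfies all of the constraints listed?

Satisfiable

Try a1 = 6, a2 = 5, a3 = 5, a4 = 7, a5 = 3.
Check constraint 12: a4 - a2 = 2; constraint 13: a2 - a4 = -2; constraint 15: a2 - a4 = -2. The remaining constraints are straightforward to verify.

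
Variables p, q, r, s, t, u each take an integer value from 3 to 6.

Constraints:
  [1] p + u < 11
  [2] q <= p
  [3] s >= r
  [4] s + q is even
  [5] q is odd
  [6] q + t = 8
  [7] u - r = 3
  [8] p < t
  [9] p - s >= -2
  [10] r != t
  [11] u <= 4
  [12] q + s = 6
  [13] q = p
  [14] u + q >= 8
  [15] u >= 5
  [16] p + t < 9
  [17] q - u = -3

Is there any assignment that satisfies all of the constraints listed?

From constraint 15: u ≥ 5. From constraint 11: u ≤ 4. But 4 < 5, so no value of u works.

Unsatisfiable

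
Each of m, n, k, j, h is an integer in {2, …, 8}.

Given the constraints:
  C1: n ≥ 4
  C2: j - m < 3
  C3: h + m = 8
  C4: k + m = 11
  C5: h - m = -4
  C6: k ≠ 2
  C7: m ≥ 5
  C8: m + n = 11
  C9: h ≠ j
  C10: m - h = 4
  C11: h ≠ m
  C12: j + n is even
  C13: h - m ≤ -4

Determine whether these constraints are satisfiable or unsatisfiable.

Try m = 6, n = 5, k = 5, j = 7, h = 2.
Check constraint 2: j - m = 1; constraint 3: h + m = 8. The remaining constraints are straightforward to verify.

Satisfiable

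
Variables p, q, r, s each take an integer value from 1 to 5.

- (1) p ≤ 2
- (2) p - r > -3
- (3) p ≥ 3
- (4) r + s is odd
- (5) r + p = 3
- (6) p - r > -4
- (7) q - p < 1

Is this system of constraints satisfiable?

From constraint 3: p ≥ 3. From constraint 1: p ≤ 2. But 2 < 3, so no value of p works.

Unsatisfiable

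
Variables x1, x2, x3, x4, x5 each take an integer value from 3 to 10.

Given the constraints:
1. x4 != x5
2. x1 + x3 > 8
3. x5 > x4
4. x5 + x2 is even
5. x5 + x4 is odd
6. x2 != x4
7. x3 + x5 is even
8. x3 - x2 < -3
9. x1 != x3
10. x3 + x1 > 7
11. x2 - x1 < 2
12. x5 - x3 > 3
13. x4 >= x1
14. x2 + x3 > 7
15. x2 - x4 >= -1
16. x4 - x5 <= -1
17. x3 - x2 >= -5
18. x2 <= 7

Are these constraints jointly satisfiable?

One satisfying assignment is x1 = 6, x2 = 7, x3 = 3, x4 = 6, x5 = 9.
For the less obvious constraints — constraint 2: x1 + x3 = 9; constraint 8: x3 - x2 = -4; constraint 10: x3 + x1 = 9 — and the others hold by inspection.

Satisfiable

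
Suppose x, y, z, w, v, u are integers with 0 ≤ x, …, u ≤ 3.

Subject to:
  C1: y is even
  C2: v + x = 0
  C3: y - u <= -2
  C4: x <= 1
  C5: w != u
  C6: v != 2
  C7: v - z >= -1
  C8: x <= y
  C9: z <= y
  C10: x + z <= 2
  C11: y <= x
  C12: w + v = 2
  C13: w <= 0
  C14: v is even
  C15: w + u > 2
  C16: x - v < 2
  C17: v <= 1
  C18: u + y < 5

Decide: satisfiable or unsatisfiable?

From constraint 13: w ≤ 0. From constraint 17: v ≤ 1. Hence w + v ≤ 1. But constraint 12 requires w + v = 2, and 2 > 1. Contradiction.

Unsatisfiable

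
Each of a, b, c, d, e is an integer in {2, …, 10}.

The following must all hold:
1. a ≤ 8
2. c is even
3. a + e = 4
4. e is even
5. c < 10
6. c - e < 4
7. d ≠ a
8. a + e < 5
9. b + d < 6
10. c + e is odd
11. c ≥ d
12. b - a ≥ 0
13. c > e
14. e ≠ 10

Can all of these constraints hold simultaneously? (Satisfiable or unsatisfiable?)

Unsatisfiable

Constraint 2 makes c even and constraint 4 makes e even, so c + e must be even. Constraint 10 says c + e is odd — contradiction.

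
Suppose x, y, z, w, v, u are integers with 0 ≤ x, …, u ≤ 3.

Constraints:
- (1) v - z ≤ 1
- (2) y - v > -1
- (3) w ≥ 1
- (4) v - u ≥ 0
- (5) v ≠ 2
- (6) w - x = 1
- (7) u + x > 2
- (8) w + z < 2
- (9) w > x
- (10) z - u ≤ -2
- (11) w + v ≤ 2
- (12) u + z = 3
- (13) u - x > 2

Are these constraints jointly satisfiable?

Constraints 1, 4, and 10 give z − v ≥ -1, v − u ≥ 0, u − z ≥ 2.
Adding all 3 inequalities: the left sides telescope to 0, and the right sides sum to (-1) + 0 + 2 = 1. So 0 ≥ 1, which is false.

Unsatisfiable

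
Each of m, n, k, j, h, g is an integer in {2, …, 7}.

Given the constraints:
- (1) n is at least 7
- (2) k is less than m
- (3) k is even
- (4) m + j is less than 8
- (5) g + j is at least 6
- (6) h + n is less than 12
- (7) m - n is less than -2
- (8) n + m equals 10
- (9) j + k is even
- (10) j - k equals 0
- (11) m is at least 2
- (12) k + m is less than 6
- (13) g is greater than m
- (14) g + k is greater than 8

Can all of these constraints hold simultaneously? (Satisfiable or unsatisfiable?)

Take m = 3, n = 7, k = 2, j = 2, h = 3, g = 7. Then constraint 4: m + j = 5; constraint 5: g + j = 9; constraint 6: h + n = 10, and every other listed constraint is also met.

Satisfiable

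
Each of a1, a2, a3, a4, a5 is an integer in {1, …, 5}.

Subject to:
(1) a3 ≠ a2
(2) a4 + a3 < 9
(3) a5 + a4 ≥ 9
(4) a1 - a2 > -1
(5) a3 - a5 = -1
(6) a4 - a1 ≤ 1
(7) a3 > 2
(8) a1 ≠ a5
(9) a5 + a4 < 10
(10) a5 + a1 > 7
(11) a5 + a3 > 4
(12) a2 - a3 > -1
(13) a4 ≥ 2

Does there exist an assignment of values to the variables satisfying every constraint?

Satisfiable

Try a1 = 5, a2 = 5, a3 = 3, a4 = 5, a5 = 4.
Check constraint 2: a4 + a3 = 8; constraint 3: a5 + a4 = 9. The remaining constraints are straightforward to verify.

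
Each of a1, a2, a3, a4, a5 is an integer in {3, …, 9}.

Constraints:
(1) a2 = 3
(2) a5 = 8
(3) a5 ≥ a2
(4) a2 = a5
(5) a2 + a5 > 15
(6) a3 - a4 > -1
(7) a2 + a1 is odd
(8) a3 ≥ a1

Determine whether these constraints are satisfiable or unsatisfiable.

Unsatisfiable

Constraint 1 fixes a2 = 3 and constraint 2 fixes a5 = 8, but constraint 4 requires a2 = a5. Since 3 ≠ 8, contradiction.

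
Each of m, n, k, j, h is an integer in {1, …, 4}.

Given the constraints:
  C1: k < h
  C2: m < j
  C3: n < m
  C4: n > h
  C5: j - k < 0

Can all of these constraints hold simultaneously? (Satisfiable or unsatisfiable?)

Constraints 1, 2, 3, 4, and 5 give m < j, j < k, k < h, h < n, n < m. Chaining: m < j < k < h < n < m, which forces m < m — impossible.

Unsatisfiable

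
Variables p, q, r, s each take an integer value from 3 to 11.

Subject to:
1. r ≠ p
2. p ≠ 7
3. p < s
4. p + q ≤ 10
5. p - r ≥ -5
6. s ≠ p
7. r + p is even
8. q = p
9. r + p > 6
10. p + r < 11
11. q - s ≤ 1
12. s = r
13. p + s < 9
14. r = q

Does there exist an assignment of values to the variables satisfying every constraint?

Unsatisfiable

From constraints 8, 12, and 14, s = r = q = p, so s = p. But constraint 6 says s ≠ p. Contradiction.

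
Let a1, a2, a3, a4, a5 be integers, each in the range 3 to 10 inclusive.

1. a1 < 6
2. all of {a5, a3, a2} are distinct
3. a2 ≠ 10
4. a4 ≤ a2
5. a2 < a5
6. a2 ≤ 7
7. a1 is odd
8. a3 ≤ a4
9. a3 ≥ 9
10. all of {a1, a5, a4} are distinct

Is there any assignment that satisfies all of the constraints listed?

From constraints 8 and 9: a4 ≥ a3 and a3 ≥ 9, so a4 ≥ 9. From constraints 4 and 6: a4 ≤ a2 and a2 ≤ 7, so a4 ≤ 7. But 7 < 9, so no value of a4 works.

Unsatisfiable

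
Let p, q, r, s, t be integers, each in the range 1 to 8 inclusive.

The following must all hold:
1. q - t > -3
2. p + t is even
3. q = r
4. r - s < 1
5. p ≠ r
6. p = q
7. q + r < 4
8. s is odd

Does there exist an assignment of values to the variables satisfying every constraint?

From constraints 3 and 6, p = q = r, so p = r. But constraint 5 says p ≠ r. Contradiction.

Unsatisfiable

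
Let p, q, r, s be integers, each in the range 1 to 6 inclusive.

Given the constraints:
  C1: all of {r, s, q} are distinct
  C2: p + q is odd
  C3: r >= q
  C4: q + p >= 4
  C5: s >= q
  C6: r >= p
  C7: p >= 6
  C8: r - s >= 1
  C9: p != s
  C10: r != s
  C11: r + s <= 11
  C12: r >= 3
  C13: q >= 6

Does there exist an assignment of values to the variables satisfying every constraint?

From constraints 6 and 7: r ≥ p ≥ 6. From constraints 5 and 13: s ≥ q ≥ 6. Hence r + s ≥ 12. But constraint 11 requires r + s ≤ 11, and 11 < 12. Contradiction.

Unsatisfiable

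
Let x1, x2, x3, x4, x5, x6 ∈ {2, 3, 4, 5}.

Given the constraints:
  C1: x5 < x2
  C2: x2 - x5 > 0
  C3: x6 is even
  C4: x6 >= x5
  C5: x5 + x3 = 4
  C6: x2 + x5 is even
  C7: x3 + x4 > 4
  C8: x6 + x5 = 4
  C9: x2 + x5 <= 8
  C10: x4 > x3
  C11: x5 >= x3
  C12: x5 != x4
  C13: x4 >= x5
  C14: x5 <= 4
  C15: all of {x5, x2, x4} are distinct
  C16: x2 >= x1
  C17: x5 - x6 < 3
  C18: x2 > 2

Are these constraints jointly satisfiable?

Satisfiable

Take x1 = 4, x2 = 4, x3 = 2, x4 = 5, x5 = 2, x6 = 2. Then constraint 2: x2 - x5 = 2; constraint 5: x5 + x3 = 4; constraint 7: x3 + x4 = 7, and every other listed constraint is also met.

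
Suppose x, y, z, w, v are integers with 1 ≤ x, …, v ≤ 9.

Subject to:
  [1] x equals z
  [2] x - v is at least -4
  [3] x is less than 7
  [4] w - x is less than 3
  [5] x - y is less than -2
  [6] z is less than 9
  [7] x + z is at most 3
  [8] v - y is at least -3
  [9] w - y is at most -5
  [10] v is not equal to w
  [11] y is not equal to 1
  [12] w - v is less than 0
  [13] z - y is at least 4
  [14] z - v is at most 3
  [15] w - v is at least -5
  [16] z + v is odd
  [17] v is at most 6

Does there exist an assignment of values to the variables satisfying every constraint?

Unsatisfiable

Constraints 9, 13, 14, and 15 give y − w ≥ 5, w − v ≥ -5, v − z ≥ -3, z − y ≥ 4.
Adding all 4 inequalities: the left sides telescope to 0, and the right sides sum to 5 + (-5) + (-3) + 4 = 1. So 0 ≥ 1, which is false.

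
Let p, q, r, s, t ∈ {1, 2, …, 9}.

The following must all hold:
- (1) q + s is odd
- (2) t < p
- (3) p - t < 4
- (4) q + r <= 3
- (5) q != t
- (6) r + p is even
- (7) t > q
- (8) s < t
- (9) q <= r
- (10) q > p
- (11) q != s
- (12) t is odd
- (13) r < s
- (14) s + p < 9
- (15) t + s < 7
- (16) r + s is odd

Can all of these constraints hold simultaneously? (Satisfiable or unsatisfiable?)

Constraints 2, 8, 9, 10, and 13 give r < s, s < t, t < p, p < q, q ≤ r. Chaining: r < s < t < p < q ≤ r, which forces r < r — impossible.

Unsatisfiable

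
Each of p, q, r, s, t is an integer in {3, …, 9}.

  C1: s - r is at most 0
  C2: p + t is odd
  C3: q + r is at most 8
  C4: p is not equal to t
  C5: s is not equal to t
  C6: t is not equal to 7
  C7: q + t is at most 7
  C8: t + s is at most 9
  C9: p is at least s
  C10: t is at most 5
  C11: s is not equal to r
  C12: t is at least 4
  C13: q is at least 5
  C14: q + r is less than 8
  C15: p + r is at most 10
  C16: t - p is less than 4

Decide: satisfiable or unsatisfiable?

From constraint 13: q ≥ 5. From constraint 12: t ≥ 4. Hence q + t ≥ 9. But constraint 7 requires q + t ≤ 7, and 7 < 9. Contradiction.

Unsatisfiable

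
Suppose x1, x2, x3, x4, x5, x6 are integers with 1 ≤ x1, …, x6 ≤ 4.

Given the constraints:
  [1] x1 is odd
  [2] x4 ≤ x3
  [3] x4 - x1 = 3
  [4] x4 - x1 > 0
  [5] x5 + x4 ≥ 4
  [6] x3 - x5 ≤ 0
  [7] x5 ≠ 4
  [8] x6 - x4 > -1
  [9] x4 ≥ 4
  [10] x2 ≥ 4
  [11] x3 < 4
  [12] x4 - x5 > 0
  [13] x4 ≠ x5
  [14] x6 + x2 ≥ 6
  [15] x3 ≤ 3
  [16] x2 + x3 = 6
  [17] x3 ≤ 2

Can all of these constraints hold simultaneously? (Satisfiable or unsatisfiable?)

From constraint 10: x2 ≥ 4. From constraints 2 and 9: x3 ≥ x4 ≥ 4. Hence x2 + x3 ≥ 8. But constraint 16 requires x2 + x3 = 6, and 6 < 8. Contradiction.

Unsatisfiable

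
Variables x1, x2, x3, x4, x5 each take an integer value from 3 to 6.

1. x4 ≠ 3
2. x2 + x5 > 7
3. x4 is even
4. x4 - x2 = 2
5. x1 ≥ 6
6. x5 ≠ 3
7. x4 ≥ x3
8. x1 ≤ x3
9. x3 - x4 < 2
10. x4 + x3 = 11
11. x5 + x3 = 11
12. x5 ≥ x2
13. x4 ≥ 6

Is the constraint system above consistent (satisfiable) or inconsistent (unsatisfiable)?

Unsatisfiable

From constraint 13: x4 ≥ 6. From constraints 5 and 8: x3 ≥ x1 ≥ 6. Hence x4 + x3 ≥ 12. But constraint 10 requires x4 + x3 = 11, and 11 < 12. Contradiction.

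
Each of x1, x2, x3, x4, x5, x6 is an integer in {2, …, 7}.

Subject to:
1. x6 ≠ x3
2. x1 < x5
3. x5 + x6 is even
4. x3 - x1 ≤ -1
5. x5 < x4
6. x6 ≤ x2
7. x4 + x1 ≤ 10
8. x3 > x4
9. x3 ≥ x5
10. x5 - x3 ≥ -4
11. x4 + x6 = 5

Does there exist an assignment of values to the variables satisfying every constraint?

Constraints 2, 4, 5, and 8 give x3 < x1, x1 < x5, x5 < x4, x4 < x3. Chaining: x3 < x1 < x5 < x4 < x3, which forces x3 < x3 — impossible.

Unsatisfiable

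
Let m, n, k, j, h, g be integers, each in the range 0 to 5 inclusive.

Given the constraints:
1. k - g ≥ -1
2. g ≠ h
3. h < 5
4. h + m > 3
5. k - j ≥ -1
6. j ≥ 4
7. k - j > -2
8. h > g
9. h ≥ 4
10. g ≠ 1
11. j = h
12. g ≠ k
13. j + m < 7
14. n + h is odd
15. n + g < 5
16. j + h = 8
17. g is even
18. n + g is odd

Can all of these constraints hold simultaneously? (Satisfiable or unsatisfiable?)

Satisfiable

Setting (m, n, k, j, h, g) = (2, 1, 3, 4, 4, 2) satisfies everything: constraint 1: k - g = 1; constraint 4: h + m = 6; constraint 5: k - j = -1, and the others follow.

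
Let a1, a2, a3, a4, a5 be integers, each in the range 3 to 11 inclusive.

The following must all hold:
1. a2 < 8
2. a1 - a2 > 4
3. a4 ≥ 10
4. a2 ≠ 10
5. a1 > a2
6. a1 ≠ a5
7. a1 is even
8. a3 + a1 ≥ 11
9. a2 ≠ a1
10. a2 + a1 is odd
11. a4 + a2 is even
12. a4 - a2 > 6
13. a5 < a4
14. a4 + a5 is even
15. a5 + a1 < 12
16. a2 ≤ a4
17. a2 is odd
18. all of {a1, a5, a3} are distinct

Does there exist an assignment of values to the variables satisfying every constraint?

Setting (a1, a2, a3, a4, a5) = (8, 3, 4, 11, 3) satisfies everything: constraint 2: a1 - a2 = 5; constraint 8: a3 + a1 = 12; constraint 12: a4 - a2 = 8, and the others follow.

Satisfiable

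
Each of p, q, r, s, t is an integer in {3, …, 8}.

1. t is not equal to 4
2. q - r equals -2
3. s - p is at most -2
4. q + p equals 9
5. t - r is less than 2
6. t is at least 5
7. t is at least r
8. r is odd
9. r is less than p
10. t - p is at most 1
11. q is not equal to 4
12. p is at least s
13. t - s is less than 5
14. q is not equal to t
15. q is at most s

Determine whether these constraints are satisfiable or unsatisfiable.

The assignment p = 6, q = 3, r = 5, s = 4, t = 6 works:
  constraint 2 holds since q - r = -2.
  constraint 3 holds since s - p = -2.
  constraint 4 holds since q + p = 9.
The rest check out directly.

Satisfiable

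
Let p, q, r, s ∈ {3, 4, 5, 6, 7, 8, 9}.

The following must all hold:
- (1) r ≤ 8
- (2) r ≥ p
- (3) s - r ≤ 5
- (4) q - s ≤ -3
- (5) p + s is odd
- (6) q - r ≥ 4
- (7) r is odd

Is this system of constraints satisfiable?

Unsatisfiable

Constraints 3, 4, and 6 give q − r ≥ 4, r − s ≥ -5, s − q ≥ 3.
Adding all 3 inequalities: the left sides telescope to 0, and the right sides sum to 4 + (-5) + 3 = 2. So 0 ≥ 2, which is false.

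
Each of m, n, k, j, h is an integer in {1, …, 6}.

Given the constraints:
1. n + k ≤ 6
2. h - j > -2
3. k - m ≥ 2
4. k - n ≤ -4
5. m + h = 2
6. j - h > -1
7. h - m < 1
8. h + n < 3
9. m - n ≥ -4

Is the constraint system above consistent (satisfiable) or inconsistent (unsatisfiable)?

Unsatisfiable

Constraints 3, 4, and 9 give k − m ≥ 2, m − n ≥ -4, n − k ≥ 4.
Adding all 3 inequalities: the left sides telescope to 0, and the right sides sum to 2 + (-4) + 4 = 2. So 0 ≥ 2, which is false.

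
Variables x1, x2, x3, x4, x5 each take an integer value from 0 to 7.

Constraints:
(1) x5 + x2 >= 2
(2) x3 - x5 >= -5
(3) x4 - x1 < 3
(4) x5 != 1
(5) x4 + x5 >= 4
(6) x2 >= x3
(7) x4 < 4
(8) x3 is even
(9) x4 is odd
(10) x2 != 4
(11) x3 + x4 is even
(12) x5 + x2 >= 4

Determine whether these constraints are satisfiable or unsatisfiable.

Unsatisfiable

Constraint 8 makes x3 even and constraint 9 makes x4 odd, so x3 + x4 must be odd. Constraint 11 says x3 + x4 is even — contradiction.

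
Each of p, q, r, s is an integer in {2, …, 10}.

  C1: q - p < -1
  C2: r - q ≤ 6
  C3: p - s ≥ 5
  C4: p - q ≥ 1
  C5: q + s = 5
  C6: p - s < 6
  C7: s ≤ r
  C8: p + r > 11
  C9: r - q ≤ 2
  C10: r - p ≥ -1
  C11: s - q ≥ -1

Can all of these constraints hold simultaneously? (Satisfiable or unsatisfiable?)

Unsatisfiable

Constraints 3, 9, 10, and 11 give s − q ≥ -1, q − r ≥ -2, r − p ≥ -1, p − s ≥ 5.
Adding all 4 inequalities: the left sides telescope to 0, and the right sides sum to (-1) + (-2) + (-1) + 5 = 1. So 0 ≥ 1, which is false.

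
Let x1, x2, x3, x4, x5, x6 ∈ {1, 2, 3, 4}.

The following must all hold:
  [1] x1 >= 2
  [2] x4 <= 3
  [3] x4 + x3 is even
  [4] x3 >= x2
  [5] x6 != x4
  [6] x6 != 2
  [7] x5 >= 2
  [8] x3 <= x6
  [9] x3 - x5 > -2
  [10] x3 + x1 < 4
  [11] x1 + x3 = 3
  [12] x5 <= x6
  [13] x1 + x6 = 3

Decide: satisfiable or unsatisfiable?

Unsatisfiable

From constraint 1: x1 ≥ 2. From constraints 7 and 12: x6 ≥ x5 ≥ 2. Hence x1 + x6 ≥ 4. But constraint 13 requires x1 + x6 = 3, and 3 < 4. Contradiction.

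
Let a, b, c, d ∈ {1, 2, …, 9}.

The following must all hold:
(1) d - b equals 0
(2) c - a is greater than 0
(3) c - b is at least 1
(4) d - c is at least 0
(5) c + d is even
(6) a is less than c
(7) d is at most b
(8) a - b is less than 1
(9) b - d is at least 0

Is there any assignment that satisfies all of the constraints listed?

Constraints 3, 4, and 9 give b − d ≥ 0, d − c ≥ 0, c − b ≥ 1.
Adding all 3 inequalities: the left sides telescope to 0, and the right sides sum to 0 + 0 + 1 = 1. So 0 ≥ 1, which is false.

Unsatisfiable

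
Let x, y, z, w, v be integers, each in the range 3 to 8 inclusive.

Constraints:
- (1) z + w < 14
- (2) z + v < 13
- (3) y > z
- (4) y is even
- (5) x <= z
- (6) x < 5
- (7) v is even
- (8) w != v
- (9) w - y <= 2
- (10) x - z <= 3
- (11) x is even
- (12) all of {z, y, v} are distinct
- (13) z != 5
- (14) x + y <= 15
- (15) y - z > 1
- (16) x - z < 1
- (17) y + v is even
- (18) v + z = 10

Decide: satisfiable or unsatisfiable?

Try x = 4, y = 8, z = 4, w = 8, v = 6.
Check constraint 1: z + w = 12; constraint 2: z + v = 10. The remaining constraints are straightforward to verify.

Satisfiable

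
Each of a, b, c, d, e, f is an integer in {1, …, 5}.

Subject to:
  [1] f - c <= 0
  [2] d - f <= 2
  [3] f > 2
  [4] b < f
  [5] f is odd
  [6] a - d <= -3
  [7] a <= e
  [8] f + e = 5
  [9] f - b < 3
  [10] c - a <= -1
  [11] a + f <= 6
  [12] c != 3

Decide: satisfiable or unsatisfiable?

Constraints 1, 2, 6, and 10 give c − f ≥ 0, f − d ≥ -2, d − a ≥ 3, a − c ≥ 1.
Adding all 4 inequalities: the left sides telescope to 0, and the right sides sum to 0 + (-2) + 3 + 1 = 2. So 0 ≥ 2, which is false.

Unsatisfiable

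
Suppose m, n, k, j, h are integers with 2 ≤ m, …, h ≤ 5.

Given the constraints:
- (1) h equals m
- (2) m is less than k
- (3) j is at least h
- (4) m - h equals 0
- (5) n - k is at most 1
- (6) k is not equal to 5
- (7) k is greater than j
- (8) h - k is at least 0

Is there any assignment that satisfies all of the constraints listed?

Constraints 3, 7, and 8 give j < k, k ≤ h, h ≤ j. Chaining: j < k ≤ h ≤ j, which forces j < j — impossible.

Unsatisfiable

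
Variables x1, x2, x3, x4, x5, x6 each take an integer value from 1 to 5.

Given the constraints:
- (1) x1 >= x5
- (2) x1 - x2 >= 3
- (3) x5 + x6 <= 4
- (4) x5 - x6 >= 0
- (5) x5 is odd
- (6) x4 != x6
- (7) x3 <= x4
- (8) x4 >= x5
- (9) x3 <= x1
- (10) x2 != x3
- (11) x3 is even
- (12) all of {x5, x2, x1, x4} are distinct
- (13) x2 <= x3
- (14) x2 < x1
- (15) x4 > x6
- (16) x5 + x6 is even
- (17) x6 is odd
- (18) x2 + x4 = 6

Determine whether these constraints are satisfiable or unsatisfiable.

Satisfiable

One satisfying assignment is x1 = 4, x2 = 1, x3 = 4, x4 = 5, x5 = 3, x6 = 1.
For the less obvious constraints — constraint 2: x1 - x2 = 3; constraint 3: x5 + x6 = 4; constraint 4: x5 - x6 = 2 — and the others hold by inspection.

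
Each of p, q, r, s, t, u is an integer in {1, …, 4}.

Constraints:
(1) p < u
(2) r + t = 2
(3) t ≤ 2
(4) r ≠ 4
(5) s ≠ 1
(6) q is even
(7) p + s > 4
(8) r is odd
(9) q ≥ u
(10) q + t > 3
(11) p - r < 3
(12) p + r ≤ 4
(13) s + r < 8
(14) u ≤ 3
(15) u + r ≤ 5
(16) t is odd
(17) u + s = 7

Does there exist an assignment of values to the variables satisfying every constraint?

Take p = 2, q = 4, r = 1, s = 4, t = 1, u = 3. Then constraint 2: r + t = 2; constraint 7: p + s = 6; constraint 10: q + t = 5, and every other listed constraint is also met.

Satisfiable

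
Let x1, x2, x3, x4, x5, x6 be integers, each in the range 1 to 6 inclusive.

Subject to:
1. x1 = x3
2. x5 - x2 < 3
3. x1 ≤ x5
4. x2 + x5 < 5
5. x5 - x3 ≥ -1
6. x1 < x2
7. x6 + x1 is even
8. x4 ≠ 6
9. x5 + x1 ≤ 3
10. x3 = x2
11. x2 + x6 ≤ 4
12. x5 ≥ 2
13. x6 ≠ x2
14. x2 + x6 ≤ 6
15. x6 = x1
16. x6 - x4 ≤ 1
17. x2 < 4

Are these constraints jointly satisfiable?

From constraints 1, 10, and 15, x6 = x1 = x3 = x2, so x6 = x2. But constraint 13 says x6 ≠ x2. Contradiction.

Unsatisfiable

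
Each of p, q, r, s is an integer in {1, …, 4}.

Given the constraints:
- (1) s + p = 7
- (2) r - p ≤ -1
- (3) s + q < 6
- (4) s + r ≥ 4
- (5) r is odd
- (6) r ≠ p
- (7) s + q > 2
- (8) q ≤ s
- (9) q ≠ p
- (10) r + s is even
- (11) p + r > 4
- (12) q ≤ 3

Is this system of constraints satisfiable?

Try p = 4, q = 2, r = 3, s = 3.
Check constraint 1: s + p = 7; constraint 2: r - p = -1; constraint 3: s + q = 5. The remaining constraints are straightforward to verify.

Satisfiable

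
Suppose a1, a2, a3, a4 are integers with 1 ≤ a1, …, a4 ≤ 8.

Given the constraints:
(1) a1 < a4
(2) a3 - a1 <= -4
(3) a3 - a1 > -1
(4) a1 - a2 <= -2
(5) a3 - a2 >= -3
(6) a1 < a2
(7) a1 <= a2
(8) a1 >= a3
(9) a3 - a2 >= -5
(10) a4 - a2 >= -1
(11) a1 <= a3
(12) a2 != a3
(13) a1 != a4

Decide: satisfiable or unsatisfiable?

Unsatisfiable

Constraints 2, 4, and 9 give a3 − a2 ≥ -5, a2 − a1 ≥ 2, a1 − a3 ≥ 4.
Adding all 3 inequalities: the left sides telescope to 0, and the right sides sum to (-5) + 2 + 4 = 1. So 0 ≥ 1, which is false.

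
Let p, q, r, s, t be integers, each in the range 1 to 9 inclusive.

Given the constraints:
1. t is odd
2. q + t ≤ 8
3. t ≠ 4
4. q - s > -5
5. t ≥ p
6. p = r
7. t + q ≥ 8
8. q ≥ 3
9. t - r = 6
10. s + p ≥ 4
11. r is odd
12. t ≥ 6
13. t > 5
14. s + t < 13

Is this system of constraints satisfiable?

Unsatisfiable

From constraint 8: q ≥ 3. From constraint 12: t ≥ 6. Hence q + t ≥ 9. But constraint 2 requires q + t ≤ 8, and 8 < 9. Contradiction.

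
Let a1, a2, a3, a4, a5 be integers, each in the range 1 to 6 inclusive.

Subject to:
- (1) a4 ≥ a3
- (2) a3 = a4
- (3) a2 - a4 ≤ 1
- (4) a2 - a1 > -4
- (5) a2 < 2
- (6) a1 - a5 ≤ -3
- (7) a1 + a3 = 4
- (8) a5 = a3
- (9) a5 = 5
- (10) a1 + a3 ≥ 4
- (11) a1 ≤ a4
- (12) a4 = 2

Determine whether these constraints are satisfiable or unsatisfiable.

Constraint 9 fixes a5 = 5 and constraint 12 fixes a4 = 2. Constraints 2 and 8 give a5 = a3 = a4, so a5 = a4. But 5 ≠ 2 — contradiction.

Unsatisfiable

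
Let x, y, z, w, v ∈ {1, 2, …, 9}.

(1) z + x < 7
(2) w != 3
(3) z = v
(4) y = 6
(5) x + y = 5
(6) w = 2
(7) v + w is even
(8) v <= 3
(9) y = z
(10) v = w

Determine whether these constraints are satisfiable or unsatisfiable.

Constraint 4 fixes y = 6 and constraint 6 fixes w = 2. Constraints 3, 9, and 10 give y = z = v = w, so y = w. But 6 ≠ 2 — contradiction.

Unsatisfiable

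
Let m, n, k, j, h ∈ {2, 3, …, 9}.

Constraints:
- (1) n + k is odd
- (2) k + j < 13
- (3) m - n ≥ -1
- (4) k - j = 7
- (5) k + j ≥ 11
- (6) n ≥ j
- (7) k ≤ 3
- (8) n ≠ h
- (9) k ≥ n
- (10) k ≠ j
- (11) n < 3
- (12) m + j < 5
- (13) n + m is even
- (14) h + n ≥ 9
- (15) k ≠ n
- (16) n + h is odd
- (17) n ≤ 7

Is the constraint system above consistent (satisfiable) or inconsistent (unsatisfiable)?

Unsatisfiable

From constraint 7: k ≤ 3. From constraints 6 and 17: j ≤ n ≤ 7. Hence k + j ≤ 10. But constraint 5 requires k + j ≥ 11, and 11 > 10. Contradiction.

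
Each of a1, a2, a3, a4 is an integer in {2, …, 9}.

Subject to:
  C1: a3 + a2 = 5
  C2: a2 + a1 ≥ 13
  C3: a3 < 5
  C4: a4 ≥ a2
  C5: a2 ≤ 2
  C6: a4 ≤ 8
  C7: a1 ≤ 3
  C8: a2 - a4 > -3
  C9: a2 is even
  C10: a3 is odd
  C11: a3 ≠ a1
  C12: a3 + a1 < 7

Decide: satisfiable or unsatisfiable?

From constraints 4 and 6: a2 ≤ a4 ≤ 8. From constraint 7: a1 ≤ 3. Hence a2 + a1 ≤ 11. But constraint 2 requires a2 + a1 ≥ 13, and 13 > 11. Contradiction.

Unsatisfiable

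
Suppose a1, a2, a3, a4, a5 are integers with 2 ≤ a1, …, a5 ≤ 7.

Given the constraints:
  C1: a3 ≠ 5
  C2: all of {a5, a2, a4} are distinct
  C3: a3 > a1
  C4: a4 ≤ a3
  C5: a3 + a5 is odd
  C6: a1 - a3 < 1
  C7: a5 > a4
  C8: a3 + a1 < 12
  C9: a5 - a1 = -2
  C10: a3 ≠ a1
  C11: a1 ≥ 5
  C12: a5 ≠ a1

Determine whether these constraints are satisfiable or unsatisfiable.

Take a1 = 5, a2 = 7, a3 = 6, a4 = 2, a5 = 3. Then constraint 6: a1 - a3 = -1; constraint 8: a3 + a1 = 11; constraint 9: a5 - a1 = -2, and every other listed constraint is also met.

Satisfiable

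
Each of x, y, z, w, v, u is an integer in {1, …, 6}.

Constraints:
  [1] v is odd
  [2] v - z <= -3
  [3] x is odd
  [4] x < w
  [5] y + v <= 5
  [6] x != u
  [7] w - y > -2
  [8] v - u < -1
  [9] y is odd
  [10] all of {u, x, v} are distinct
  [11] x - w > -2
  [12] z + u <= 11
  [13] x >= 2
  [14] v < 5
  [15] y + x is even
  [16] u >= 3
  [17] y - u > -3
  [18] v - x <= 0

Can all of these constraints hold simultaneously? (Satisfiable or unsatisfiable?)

Satisfiable

Setting (x, y, z, w, v, u) = (3, 3, 6, 4, 1, 4) satisfies everything: constraint 2: v - z = -5; constraint 5: y + v = 4; constraint 7: w - y = 1, and the others follow.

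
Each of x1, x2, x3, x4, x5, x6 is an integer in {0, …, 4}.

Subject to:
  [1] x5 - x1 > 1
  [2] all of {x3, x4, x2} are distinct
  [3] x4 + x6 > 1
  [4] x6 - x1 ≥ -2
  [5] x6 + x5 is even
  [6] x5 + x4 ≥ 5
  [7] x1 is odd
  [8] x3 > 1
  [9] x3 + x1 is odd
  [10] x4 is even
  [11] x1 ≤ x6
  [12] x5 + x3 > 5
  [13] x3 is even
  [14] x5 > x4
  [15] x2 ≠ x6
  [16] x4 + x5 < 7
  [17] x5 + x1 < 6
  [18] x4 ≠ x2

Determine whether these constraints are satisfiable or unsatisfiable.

Satisfiable

Take x1 = 1, x2 = 3, x3 = 4, x4 = 2, x5 = 4, x6 = 2. Then constraint 1: x5 - x1 = 3; constraint 3: x4 + x6 = 4, and every other listed constraint is also met.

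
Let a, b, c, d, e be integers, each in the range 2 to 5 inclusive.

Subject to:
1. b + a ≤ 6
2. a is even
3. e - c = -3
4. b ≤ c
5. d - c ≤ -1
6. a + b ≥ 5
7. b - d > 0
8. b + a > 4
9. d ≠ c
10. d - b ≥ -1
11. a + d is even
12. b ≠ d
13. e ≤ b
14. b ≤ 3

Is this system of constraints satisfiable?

The assignment a = 2, b = 3, c = 5, d = 2, e = 2 works:
  constraint 1 holds since b + a = 5.
  constraint 3 holds since e - c = -3.
  constraint 5 holds since d - c = -3.
The rest check out directly.

Satisfiable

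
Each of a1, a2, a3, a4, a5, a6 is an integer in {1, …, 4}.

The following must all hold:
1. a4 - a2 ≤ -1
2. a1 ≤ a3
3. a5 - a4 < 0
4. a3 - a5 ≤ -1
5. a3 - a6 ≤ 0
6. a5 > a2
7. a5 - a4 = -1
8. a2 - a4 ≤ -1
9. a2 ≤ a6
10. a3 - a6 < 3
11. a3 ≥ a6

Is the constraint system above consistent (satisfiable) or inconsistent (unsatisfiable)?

Unsatisfiable

Constraints 1, 3, 4, 9, and 11 give a2 ≤ a6, a6 ≤ a3, a3 < a5, a5 < a4, a4 < a2. Chaining: a2 ≤ a6 ≤ a3 < a5 < a4 < a2, which forces a2 < a2 — impossible.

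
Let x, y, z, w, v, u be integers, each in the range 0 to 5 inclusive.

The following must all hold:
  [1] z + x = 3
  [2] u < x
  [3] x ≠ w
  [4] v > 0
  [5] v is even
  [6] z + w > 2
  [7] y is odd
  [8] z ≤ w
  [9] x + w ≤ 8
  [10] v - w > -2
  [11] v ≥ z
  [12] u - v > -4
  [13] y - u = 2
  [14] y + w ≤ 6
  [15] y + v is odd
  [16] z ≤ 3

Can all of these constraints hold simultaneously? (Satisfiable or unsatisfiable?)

Satisfiable

One satisfying assignment is x = 2, y = 3, z = 1, w = 3, v = 4, u = 1.
For the less obvious constraints — constraint 1: z + x = 3; constraint 6: z + w = 4 — and the others hold by inspection.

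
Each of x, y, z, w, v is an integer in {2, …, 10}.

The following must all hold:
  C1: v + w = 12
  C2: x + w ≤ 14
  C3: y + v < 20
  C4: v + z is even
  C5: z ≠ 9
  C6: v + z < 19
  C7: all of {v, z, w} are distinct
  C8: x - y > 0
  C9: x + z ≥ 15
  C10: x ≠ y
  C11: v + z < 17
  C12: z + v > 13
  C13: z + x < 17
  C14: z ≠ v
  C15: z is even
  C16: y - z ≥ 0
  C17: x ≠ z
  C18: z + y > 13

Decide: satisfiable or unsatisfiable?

One satisfying assignment is x = 10, y = 9, z = 6, w = 2, v = 10.
For the less obvious constraints — constraint 1: v + w = 12; constraint 2: x + w = 12 — and the others hold by inspection.

Satisfiable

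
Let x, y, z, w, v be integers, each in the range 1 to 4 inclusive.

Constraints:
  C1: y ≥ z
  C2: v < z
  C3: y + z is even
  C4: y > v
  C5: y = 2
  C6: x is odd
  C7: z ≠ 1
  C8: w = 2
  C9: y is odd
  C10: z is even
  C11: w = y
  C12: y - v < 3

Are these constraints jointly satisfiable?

Unsatisfiable

Constraint 9 makes y odd and constraint 10 makes z even, so y + z must be odd. Constraint 3 says y + z is even — contradiction.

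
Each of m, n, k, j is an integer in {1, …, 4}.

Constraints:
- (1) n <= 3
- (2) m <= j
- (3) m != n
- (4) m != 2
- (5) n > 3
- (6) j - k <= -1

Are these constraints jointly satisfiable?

From constraint 5: n ≥ 4. From constraint 1: n ≤ 3. But 3 < 4, so no value of n works.

Unsatisfiable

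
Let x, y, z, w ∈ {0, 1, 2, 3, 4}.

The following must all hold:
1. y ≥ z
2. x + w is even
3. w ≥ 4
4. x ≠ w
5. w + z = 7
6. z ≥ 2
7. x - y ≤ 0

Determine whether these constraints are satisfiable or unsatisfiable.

Satisfiable

Try x = 0, y = 3, z = 3, w = 4.
Check constraint 2: x + w = 4 is even; constraint 5: w + z = 7; constraint 7: x - y = -3. The remaining constraints are straightforward to verify.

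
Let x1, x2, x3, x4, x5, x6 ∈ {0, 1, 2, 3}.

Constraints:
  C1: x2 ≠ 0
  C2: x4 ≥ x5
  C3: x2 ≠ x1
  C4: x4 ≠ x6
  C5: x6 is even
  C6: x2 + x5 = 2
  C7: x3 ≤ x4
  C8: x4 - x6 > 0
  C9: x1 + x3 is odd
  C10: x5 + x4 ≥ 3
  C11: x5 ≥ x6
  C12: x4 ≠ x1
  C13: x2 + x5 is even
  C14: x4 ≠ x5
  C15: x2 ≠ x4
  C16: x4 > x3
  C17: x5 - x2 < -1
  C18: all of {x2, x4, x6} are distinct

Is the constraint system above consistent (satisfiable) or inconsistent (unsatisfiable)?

Setting (x1, x2, x3, x4, x5, x6) = (1, 2, 0, 3, 0, 0) satisfies everything: constraint 6: x2 + x5 = 2; constraint 8: x4 - x6 = 3, and the others follow.

Satisfiable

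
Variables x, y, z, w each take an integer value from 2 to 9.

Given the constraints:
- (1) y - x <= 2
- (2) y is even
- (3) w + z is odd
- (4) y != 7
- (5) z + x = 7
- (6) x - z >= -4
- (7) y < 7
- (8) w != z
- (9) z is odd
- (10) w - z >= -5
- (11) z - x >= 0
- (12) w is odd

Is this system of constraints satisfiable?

Constraint 12 makes w odd and constraint 9 makes z odd, so w + z must be even. Constraint 3 says w + z is odd — contradiction.

Unsatisfiable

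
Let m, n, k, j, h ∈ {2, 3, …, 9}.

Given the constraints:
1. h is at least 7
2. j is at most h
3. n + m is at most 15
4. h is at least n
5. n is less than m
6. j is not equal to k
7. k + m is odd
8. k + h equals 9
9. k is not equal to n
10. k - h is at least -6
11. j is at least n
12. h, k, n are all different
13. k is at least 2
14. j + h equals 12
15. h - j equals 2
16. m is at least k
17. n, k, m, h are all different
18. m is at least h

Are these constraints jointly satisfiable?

Satisfiable

The assignment m = 9, n = 5, k = 2, j = 5, h = 7 works:
  constraint 3 holds since n + m = 14.
  constraint 8 holds since k + h = 9.
The rest check out directly.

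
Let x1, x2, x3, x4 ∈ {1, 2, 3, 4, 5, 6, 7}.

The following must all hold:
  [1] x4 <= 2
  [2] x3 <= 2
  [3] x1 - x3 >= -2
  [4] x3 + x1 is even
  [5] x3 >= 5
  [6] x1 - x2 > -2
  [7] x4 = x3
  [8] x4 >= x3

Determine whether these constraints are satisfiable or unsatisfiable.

From constraints 5 and 8: x4 ≥ x3 and x3 ≥ 5, so x4 ≥ 5. From constraint 1: x4 ≤ 2. But 2 < 5, so no value of x4 works.

Unsatisfiable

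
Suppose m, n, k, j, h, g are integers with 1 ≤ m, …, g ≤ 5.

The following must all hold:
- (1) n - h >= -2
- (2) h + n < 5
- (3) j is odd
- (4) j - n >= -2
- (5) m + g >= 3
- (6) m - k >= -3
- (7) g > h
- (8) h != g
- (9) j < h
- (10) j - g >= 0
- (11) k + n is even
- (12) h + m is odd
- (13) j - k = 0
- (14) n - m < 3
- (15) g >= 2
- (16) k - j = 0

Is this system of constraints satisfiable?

Constraints 7, 9, and 10 give j < h, h < g, g ≤ j. Chaining: j < h < g ≤ j, which forces j < j — impossible.

Unsatisfiable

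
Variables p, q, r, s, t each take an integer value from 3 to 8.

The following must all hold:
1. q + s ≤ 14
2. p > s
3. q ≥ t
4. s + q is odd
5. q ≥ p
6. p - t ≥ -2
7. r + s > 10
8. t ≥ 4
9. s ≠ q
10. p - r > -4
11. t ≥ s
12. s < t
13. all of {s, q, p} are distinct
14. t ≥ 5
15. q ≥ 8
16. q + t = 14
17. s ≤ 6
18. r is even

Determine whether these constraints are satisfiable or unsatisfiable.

One satisfying assignment is p = 7, q = 8, r = 8, s = 5, t = 6.
For the less obvious constraints — constraint 1: q + s = 13; constraint 6: p - t = 1; constraint 7: r + s = 13 — and the others hold by inspection.

Satisfiable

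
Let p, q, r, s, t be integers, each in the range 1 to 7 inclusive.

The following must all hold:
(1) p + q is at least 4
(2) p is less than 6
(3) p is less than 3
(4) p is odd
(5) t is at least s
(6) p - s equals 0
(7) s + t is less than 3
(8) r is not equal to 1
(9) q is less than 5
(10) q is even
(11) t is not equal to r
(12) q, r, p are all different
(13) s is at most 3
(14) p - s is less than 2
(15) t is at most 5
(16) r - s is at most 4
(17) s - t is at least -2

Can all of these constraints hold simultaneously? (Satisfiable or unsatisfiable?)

Setting (p, q, r, s, t) = (1, 4, 5, 1, 1) satisfies everything: constraint 1: p + q = 5; constraint 6: p - s = 0, and the others follow.

Satisfiable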